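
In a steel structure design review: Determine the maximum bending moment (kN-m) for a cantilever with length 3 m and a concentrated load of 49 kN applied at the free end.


For a cantilever with a point load at the free end:
M_max = P * L = 49 * 3 = 147 kN-m

147 kN-m


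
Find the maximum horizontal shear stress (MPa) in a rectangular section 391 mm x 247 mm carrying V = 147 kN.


A = b * h = 391 * 247 = 96577 mm^2
V = 147 kN = 147000.0 N
tau_max = 1.5 * V / A = 1.5 * 147000.0 / 96577
= 2.2832 MPa

2.2832 MPa


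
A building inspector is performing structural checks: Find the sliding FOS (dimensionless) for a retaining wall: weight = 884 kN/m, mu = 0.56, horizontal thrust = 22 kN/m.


Resisting force = mu * W = 0.56 * 884 = 495.04 kN/m
FOS = Resisting / Driving = 495.04 / 22
= 22.5018 (dimensionless)

22.5018 (dimensionless)


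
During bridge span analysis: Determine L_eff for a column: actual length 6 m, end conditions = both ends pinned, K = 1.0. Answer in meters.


L_eff = K * L
= 1.0 * 6
= 6.0 m

6.0 m


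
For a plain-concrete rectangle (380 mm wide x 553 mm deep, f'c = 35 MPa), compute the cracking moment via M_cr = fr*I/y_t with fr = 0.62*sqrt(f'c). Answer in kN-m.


fr = 0.62 * sqrt(35) = 0.62 * 5.9161 = 3.668 MPa
I = 380 * 553^3 / 12 = 5355225271.67 mm^4
y_t = 276.5 mm
M_cr = fr * I / y_t = 3.668 * 5355225271.67 / 276.5 N-mm
= 71.0409 kN-m

71.0409 kN-m


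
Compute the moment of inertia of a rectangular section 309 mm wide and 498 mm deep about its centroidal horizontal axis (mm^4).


I = b * h^3 / 12
= 309 * 498^3 / 12
= 309 * 123505992 / 12
= 3180279294.0 mm^4

3180279294.0 mm^4


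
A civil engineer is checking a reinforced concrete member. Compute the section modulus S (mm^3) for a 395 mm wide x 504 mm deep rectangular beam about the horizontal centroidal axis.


S = b * h^2 / 6
= 395 * 504^2 / 6
= 395 * 254016 / 6
= 16722720.0 mm^3

16722720.0 mm^3


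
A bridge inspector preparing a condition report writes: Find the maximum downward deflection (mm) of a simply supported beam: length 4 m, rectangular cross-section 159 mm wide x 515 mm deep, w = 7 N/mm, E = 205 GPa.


I = 159 * 515^3 / 12 = 1809829093.75 mm^4
L = 4000.0 mm, w = 7 N/mm, E = 205000.0 MPa
delta = 5 * w * L^4 / (384 * E * I)
= 5 * 7 * 4000.0^4 / (384 * 205000.0 * 1809829093.75)
= 0.0629 mm

0.0629 mm


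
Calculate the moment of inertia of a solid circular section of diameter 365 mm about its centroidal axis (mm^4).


r = d / 2 = 365 / 2 = 182.5 mm
I = pi * r^4 / 4 = pi * 182.5^4 / 4
= 871247122.07 mm^4

871247122.07 mm^4


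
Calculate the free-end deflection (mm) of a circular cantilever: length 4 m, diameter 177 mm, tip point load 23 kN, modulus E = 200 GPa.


I = pi * d^4 / 64 = pi * 177^4 / 64 = 48179574.94 mm^4
L = 4000.0 mm, P = 23000.0 N, E = 200000.0 MPa
delta = P * L^3 / (3 * E * I)
= 23000.0 * 4000.0^3 / (3 * 200000.0 * 48179574.94)
= 50.9206 mm

50.9206 mm


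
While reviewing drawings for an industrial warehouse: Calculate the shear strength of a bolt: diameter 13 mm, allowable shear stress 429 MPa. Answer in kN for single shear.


A = pi * d^2 / 4 = pi * 13^2 / 4 = 132.7323 mm^2
V = f_v * A / 1000 = 429 * 132.7323 / 1000
= 56.9422 kN

56.9422 kN


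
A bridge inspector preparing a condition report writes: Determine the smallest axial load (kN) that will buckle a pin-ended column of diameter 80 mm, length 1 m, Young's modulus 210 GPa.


I = pi * d^4 / 64 = 2010619.3 mm^4
L = 1000.0 mm
P_cr = pi^2 * E * I / L^2
= 9.8696 * 210000.0 * 2010619.3 / 1000.0^2
= 4167243.59 N = 4167.2436 kN

4167.2436 kN


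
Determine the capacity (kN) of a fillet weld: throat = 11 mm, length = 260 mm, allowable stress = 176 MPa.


Strength = throat * length * allowable stress
= 11 * 260 * 176 N
= 503360 N
= 503.36 kN

503.36 kN


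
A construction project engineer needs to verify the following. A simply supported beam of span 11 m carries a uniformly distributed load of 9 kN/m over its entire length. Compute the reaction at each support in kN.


Total load = w * L = 9 * 11 = 99 kN
By symmetry, each reaction R = total / 2 = 99 / 2 = 49.5 kN

49.5 kN


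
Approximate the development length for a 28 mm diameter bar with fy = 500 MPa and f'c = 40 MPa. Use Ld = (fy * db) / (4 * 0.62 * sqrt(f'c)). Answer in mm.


Ld = (fy * db) / (4 * 0.62 * sqrt(f'c))
= (500 * 28) / (4 * 0.62 * sqrt(40))
= 14000 / 15.6849
= 892.58 mm

892.58 mm


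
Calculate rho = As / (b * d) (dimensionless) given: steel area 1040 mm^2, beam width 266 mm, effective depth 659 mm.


rho = As / (b * d)
= 1040 / (266 * 659)
= 1040 / 175294
= 0.005933 (dimensionless)

0.005933 (dimensionless)


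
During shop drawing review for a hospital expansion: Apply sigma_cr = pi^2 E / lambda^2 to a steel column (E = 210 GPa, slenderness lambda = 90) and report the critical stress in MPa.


sigma_cr = pi^2 * E / lambda^2
= 9.8696 * 210000.0 / 90^2
= 9.8696 * 210000.0 / 8100
= 255.8786 MPa

255.8786 MPa


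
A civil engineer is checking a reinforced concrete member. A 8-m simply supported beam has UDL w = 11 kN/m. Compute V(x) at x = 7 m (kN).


R_A = w * L / 2 = 11 * 8 / 2 = 44.0 kN
V(x) = R_A - w * x = 44.0 - 11 * 7
= -33.0 kN

-33.0 kN


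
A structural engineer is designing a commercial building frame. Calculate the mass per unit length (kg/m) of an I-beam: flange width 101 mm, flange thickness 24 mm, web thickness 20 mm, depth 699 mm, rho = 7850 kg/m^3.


A_flanges = 2 * 101 * 24 = 4848 mm^2
A_web = (699 - 2 * 24) * 20 = 13020 mm^2
A_total = 4848 + 13020 = 17868 mm^2 = 0.017868 m^2
Weight = rho * A = 7850 * 0.017868 = 140.2638 kg/m

140.2638 kg/m


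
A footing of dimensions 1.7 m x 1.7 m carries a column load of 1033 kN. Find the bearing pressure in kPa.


A = 1.7 * 1.7 = 2.89 m^2
q = P / A = 1033 / 2.89
= 357.4394 kPa

357.4394 kPa


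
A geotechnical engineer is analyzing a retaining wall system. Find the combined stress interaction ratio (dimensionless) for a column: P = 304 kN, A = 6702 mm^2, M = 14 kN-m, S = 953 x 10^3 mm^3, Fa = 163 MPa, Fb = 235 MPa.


f_a = P / A = 304000.0 / 6702 = 45.3596 MPa
f_b = M / S = 14000000.0 / 953000.0 = 14.6905 MPa
Ratio = f_a / Fa + f_b / Fb
= 45.3596 / 163 + 14.6905 / 235
= 0.3408 (dimensionless)

0.3408 (dimensionless)


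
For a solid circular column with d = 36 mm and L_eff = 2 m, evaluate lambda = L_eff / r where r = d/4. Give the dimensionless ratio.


Radius of gyration r = d / 4 = 36 / 4 = 9.0 mm
L_eff = 2000.0 mm
Slenderness ratio = L / r = 2000.0 / 9.0 = 222.22 (dimensionless)

222.22 (dimensionless)


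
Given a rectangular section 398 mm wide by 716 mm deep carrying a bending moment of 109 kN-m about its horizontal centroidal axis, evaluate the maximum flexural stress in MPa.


I = b * h^3 / 12 = 398 * 716^3 / 12 = 12174212917.33 mm^4
y = h / 2 = 716 / 2 = 358.0 mm
M = 109 kN-m = 109000000.0 N-mm
sigma = M * y / I = 109000000.0 * 358.0 / 12174212917.33
= 3.21 MPa

3.21 MPa


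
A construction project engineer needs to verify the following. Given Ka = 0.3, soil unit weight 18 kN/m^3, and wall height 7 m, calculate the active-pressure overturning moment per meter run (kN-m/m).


Pa = 0.5 * Ka * gamma * H^2
= 0.5 * 0.3 * 18 * 7^2
= 132.3 kN/m
Arm = H / 3 = 7 / 3 = 2.3333 m
Mo = Pa * arm = Pa * H / 3 = 132.3 * 7 / 3 = 308.7 kN-m/m

308.7 kN-m/m


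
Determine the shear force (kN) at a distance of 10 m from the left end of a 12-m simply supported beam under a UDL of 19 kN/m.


R_A = w * L / 2 = 19 * 12 / 2 = 114.0 kN
V(x) = R_A - w * x = 114.0 - 19 * 10
= -76.0 kN

-76.0 kN


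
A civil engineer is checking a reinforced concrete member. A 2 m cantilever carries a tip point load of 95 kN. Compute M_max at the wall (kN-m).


For a cantilever with a point load at the free end:
M_max = P * L = 95 * 2 = 190 kN-m

190 kN-m


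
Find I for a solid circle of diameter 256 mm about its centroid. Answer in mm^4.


r = d / 2 = 256 / 2 = 128.0 mm
I = pi * r^4 / 4 = pi * 128.0^4 / 4
= 210828714.13 mm^4

210828714.13 mm^4


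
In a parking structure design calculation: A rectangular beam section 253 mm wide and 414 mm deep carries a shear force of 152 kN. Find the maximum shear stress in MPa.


A = b * h = 253 * 414 = 104742 mm^2
V = 152 kN = 152000.0 N
tau_max = 1.5 * V / A = 1.5 * 152000.0 / 104742
= 2.1768 MPa

2.1768 MPa


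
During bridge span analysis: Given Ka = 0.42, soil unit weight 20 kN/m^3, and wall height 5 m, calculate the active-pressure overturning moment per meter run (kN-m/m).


Pa = 0.5 * Ka * gamma * H^2
= 0.5 * 0.42 * 20 * 5^2
= 105.0 kN/m
Arm = H / 3 = 5 / 3 = 1.6667 m
Mo = Pa * arm = Pa * H / 3 = 105.0 * 5 / 3 = 175.0 kN-m/m

175.0 kN-m/m


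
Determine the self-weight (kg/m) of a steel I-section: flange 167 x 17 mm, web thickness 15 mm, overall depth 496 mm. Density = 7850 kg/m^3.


A_flanges = 2 * 167 * 17 = 5678 mm^2
A_web = (496 - 2 * 17) * 15 = 6930 mm^2
A_total = 5678 + 6930 = 12608 mm^2 = 0.012608 m^2
Weight = rho * A = 7850 * 0.012608 = 98.9728 kg/m

98.9728 kg/m


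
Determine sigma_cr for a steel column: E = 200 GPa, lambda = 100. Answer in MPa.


sigma_cr = pi^2 * E / lambda^2
= 9.8696 * 200000.0 / 100^2
= 9.8696 * 200000.0 / 10000
= 197.3921 MPa

197.3921 MPa


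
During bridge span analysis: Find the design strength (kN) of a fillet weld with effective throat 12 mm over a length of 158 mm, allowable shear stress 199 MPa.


Strength = throat * length * allowable stress
= 12 * 158 * 199 N
= 377304 N
= 377.3 kN

377.3 kN


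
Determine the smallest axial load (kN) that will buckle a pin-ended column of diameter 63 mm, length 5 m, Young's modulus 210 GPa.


I = pi * d^4 / 64 = 773271.66 mm^4
L = 5000.0 mm
P_cr = pi^2 * E * I / L^2
= 9.8696 * 210000.0 * 773271.66 / 5000.0^2
= 64107.84 N = 64.1078 kN

64.1078 kN


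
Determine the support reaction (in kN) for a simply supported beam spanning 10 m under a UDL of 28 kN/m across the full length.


Total load = w * L = 28 * 10 = 280 kN
By symmetry, each reaction R = total / 2 = 280 / 2 = 140.0 kN

140.0 kN


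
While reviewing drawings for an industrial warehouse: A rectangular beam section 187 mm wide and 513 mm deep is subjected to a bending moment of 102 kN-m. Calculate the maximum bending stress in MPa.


I = b * h^3 / 12 = 187 * 513^3 / 12 = 2103838778.25 mm^4
y = h / 2 = 513 / 2 = 256.5 mm
M = 102 kN-m = 102000000.0 N-mm
sigma = M * y / I = 102000000.0 * 256.5 / 2103838778.25
= 12.44 MPa

12.44 MPa


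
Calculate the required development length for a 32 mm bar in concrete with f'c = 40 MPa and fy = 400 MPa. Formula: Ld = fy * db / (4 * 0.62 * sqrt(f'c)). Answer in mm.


Ld = (fy * db) / (4 * 0.62 * sqrt(f'c))
= (400 * 32) / (4 * 0.62 * sqrt(40))
= 12800 / 15.6849
= 816.07 mm

816.07 mm


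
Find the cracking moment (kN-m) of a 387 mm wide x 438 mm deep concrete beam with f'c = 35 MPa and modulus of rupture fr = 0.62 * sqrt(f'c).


fr = 0.62 * sqrt(35) = 0.62 * 5.9161 = 3.668 MPa
I = 387 * 438^3 / 12 = 2709892422.0 mm^4
y_t = 219.0 mm
M_cr = fr * I / y_t = 3.668 * 2709892422.0 / 219.0 N-mm
= 45.3872 kN-m

45.3872 kN-m


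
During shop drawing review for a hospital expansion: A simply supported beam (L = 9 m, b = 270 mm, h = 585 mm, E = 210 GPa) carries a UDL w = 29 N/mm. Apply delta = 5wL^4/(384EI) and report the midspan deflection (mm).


I = 270 * 585^3 / 12 = 4504536562.5 mm^4
L = 9000.0 mm, w = 29 N/mm, E = 210000.0 MPa
delta = 5 * w * L^4 / (384 * E * I)
= 5 * 29 * 9000.0^4 / (384 * 210000.0 * 4504536562.5)
= 2.619 mm

2.619 mm


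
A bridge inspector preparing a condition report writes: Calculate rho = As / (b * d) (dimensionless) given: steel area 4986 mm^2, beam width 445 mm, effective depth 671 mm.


rho = As / (b * d)
= 4986 / (445 * 671)
= 4986 / 298595
= 0.016698 (dimensionless)

0.016698 (dimensionless)


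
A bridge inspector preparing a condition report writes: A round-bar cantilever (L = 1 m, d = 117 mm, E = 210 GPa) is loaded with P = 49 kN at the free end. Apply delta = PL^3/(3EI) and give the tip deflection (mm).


I = pi * d^4 / 64 = pi * 117^4 / 64 = 9198422.33 mm^4
L = 1000.0 mm, P = 49000.0 N, E = 210000.0 MPa
delta = P * L^3 / (3 * E * I)
= 49000.0 * 1000.0^3 / (3 * 210000.0 * 9198422.33)
= 8.4556 mm

8.4556 mm


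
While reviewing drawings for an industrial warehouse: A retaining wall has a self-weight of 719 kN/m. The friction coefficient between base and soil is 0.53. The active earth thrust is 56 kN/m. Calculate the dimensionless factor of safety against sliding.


Resisting force = mu * W = 0.53 * 719 = 381.07 kN/m
FOS = Resisting / Driving = 381.07 / 56
= 6.8048 (dimensionless)

6.8048 (dimensionless)


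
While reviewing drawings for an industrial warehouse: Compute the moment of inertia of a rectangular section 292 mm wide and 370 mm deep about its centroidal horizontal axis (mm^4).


I = b * h^3 / 12
= 292 * 370^3 / 12
= 292 * 50653000 / 12
= 1232556333.33 mm^4

1232556333.33 mm^4


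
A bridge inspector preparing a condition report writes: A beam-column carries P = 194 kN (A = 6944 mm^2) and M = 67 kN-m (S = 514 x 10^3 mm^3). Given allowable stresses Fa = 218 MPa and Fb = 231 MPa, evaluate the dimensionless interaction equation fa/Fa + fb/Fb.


f_a = P / A = 194000.0 / 6944 = 27.9378 MPa
f_b = M / S = 67000000.0 / 514000.0 = 130.3502 MPa
Ratio = f_a / Fa + f_b / Fb
= 27.9378 / 218 + 130.3502 / 231
= 0.6924 (dimensionless)

0.6924 (dimensionless)


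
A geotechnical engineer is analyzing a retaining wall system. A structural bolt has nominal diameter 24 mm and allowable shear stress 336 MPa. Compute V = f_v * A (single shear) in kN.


A = pi * d^2 / 4 = pi * 24^2 / 4 = 452.3893 mm^2
V = f_v * A / 1000 = 336 * 452.3893 / 1000
= 152.0028 kN

152.0028 kN


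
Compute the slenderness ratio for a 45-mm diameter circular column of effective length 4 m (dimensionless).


Radius of gyration r = d / 4 = 45 / 4 = 11.25 mm
L_eff = 4000.0 mm
Slenderness ratio = L / r = 4000.0 / 11.25 = 355.56 (dimensionless)

355.56 (dimensionless)


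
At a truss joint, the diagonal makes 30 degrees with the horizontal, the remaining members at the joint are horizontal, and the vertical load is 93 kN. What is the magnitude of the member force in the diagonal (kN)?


At the joint, only the diagonal has a vertical component, so vertical equilibrium gives:
F * sin(30) = 93
F = 93 / sin(30)
= 93 / 0.5
= 186.0 kN

186.0 kN


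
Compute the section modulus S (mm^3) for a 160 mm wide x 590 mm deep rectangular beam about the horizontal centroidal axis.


S = b * h^2 / 6
= 160 * 590^2 / 6
= 160 * 348100 / 6
= 9282666.67 mm^3

9282666.67 mm^3


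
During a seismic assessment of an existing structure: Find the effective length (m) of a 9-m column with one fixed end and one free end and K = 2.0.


L_eff = K * L
= 2.0 * 9
= 18.0 m

18.0 m


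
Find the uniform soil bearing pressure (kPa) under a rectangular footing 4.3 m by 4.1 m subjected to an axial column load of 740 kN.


A = 4.3 * 4.1 = 17.63 m^2
q = P / A = 740 / 17.63
= 41.9739 kPa

41.9739 kPa


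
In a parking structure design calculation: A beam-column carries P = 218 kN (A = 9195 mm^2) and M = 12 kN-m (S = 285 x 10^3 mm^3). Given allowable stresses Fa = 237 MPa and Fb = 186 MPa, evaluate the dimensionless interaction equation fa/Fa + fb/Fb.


f_a = P / A = 218000.0 / 9195 = 23.7085 MPa
f_b = M / S = 12000000.0 / 285000.0 = 42.1053 MPa
Ratio = f_a / Fa + f_b / Fb
= 23.7085 / 237 + 42.1053 / 186
= 0.3264 (dimensionless)

0.3264 (dimensionless)


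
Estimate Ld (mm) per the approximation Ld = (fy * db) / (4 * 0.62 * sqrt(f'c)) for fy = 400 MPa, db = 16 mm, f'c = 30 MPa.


Ld = (fy * db) / (4 * 0.62 * sqrt(f'c))
= (400 * 16) / (4 * 0.62 * sqrt(30))
= 6400 / 13.5835
= 471.16 mm

471.16 mm


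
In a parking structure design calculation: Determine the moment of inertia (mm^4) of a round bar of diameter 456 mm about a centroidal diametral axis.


r = d / 2 = 456 / 2 = 228.0 mm
I = pi * r^4 / 4 = pi * 228.0^4 / 4
= 2122409932.34 mm^4

2122409932.34 mm^4


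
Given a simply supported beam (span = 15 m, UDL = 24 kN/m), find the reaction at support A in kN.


Total load = w * L = 24 * 15 = 360 kN
By symmetry, each reaction R = total / 2 = 360 / 2 = 180.0 kN

180.0 kN


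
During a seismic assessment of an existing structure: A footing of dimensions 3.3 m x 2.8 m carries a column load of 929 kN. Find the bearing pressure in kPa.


A = 3.3 * 2.8 = 9.24 m^2
q = P / A = 929 / 9.24
= 100.5411 kPa

100.5411 kPa


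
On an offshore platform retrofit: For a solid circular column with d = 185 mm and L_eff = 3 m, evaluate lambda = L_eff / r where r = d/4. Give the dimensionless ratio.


Radius of gyration r = d / 4 = 185 / 4 = 46.25 mm
L_eff = 3000.0 mm
Slenderness ratio = L / r = 3000.0 / 46.25 = 64.86 (dimensionless)

64.86 (dimensionless)


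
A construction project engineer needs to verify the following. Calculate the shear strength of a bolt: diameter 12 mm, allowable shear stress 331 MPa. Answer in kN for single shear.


A = pi * d^2 / 4 = pi * 12^2 / 4 = 113.0973 mm^2
V = f_v * A / 1000 = 331 * 113.0973 / 1000
= 37.4352 kN

37.4352 kN


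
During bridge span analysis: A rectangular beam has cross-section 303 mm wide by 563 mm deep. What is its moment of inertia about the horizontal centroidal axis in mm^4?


I = b * h^3 / 12
= 303 * 563^3 / 12
= 303 * 178453547 / 12
= 4505952061.75 mm^4

4505952061.75 mm^4


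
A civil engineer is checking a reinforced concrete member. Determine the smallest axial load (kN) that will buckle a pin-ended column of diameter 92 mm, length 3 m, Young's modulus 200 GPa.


I = pi * d^4 / 64 = 3516585.72 mm^4
L = 3000.0 mm
P_cr = pi^2 * E * I / L^2
= 9.8696 * 200000.0 * 3516585.72 / 3000.0^2
= 771273.55 N = 771.2736 kN

771.2736 kN


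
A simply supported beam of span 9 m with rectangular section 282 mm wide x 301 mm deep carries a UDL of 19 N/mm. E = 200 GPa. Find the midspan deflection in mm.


I = 282 * 301^3 / 12 = 640866173.5 mm^4
L = 9000.0 mm, w = 19 N/mm, E = 200000.0 MPa
delta = 5 * w * L^4 / (384 * E * I)
= 5 * 19 * 9000.0^4 / (384 * 200000.0 * 640866173.5)
= 12.6638 mm

12.6638 mm


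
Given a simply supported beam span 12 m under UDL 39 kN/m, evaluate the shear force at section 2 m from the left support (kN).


R_A = w * L / 2 = 39 * 12 / 2 = 234.0 kN
V(x) = R_A - w * x = 234.0 - 39 * 2
= 156.0 kN

156.0 kN


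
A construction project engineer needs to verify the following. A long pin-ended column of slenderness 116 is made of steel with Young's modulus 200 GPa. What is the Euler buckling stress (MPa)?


sigma_cr = pi^2 * E / lambda^2
= 9.8696 * 200000.0 / 116^2
= 9.8696 * 200000.0 / 13456
= 146.6945 MPa

146.6945 MPa


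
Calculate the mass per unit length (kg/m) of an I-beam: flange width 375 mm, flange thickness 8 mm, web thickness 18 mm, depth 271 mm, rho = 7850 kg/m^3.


A_flanges = 2 * 375 * 8 = 6000 mm^2
A_web = (271 - 2 * 8) * 18 = 4590 mm^2
A_total = 6000 + 4590 = 10590 mm^2 = 0.010590 m^2
Weight = rho * A = 7850 * 0.010590 = 83.1315 kg/m

83.1315 kg/m


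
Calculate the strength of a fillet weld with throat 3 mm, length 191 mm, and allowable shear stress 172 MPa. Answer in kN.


Strength = throat * length * allowable stress
= 3 * 191 * 172 N
= 98556 N
= 98.56 kN

98.56 kN


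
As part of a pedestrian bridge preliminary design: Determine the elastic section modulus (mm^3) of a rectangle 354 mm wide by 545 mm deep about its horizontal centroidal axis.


S = b * h^2 / 6
= 354 * 545^2 / 6
= 354 * 297025 / 6
= 17524475.0 mm^3

17524475.0 mm^3


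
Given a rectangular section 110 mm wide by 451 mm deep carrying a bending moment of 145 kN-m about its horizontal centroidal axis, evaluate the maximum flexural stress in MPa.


I = b * h^3 / 12 = 110 * 451^3 / 12 = 840893634.17 mm^4
y = h / 2 = 451 / 2 = 225.5 mm
M = 145 kN-m = 145000000.0 N-mm
sigma = M * y / I = 145000000.0 * 225.5 / 840893634.17
= 38.88 MPa

38.88 MPa


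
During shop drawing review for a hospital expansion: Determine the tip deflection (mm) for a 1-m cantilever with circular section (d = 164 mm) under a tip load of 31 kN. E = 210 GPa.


I = pi * d^4 / 64 = pi * 164^4 / 64 = 35509559.99 mm^4
L = 1000.0 mm, P = 31000.0 N, E = 210000.0 MPa
delta = P * L^3 / (3 * E * I)
= 31000.0 * 1000.0^3 / (3 * 210000.0 * 35509559.99)
= 1.3857 mm

1.3857 mm


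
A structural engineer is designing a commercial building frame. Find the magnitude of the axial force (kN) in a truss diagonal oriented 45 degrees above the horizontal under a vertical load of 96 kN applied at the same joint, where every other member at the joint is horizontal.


At the joint, only the diagonal has a vertical component, so vertical equilibrium gives:
F * sin(45) = 96
F = 96 / sin(45)
= 96 / 0.707107
= 135.76 kN

135.76 kN


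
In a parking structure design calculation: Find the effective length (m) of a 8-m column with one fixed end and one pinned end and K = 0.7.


L_eff = K * L
= 0.7 * 8
= 5.6 m

5.6 m


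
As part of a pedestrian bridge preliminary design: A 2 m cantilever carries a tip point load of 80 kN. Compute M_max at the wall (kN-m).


For a cantilever with a point load at the free end:
M_max = P * L = 80 * 2 = 160 kN-m

160 kN-m


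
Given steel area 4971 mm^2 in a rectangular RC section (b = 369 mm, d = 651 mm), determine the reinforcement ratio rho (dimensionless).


rho = As / (b * d)
= 4971 / (369 * 651)
= 4971 / 240219
= 0.020694 (dimensionless)

0.020694 (dimensionless)


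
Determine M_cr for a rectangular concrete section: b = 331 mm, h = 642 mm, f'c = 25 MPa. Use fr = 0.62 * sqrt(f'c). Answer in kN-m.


fr = 0.62 * sqrt(25) = 0.62 * 5.0 = 3.1 MPa
I = 331 * 642^3 / 12 = 7298806194.0 mm^4
y_t = 321.0 mm
M_cr = fr * I / y_t = 3.1 * 7298806194.0 / 321.0 N-mm
= 70.4869 kN-m

70.4869 kN-m


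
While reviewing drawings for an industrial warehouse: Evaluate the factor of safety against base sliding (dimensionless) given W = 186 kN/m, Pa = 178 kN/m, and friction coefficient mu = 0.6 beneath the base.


Resisting force = mu * W = 0.6 * 186 = 111.6 kN/m
FOS = Resisting / Driving = 111.6 / 178
= 0.627 (dimensionless)

0.627 (dimensionless)


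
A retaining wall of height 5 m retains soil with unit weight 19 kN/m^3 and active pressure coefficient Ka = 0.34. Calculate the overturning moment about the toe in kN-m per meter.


Pa = 0.5 * Ka * gamma * H^2
= 0.5 * 0.34 * 19 * 5^2
= 80.75 kN/m
Arm = H / 3 = 5 / 3 = 1.6667 m
Mo = Pa * arm = Pa * H / 3 = 80.75 * 5 / 3 = 134.5833 kN-m/m

134.5833 kN-m/m


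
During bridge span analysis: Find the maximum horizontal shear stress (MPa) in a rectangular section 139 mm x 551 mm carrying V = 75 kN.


A = b * h = 139 * 551 = 76589 mm^2
V = 75 kN = 75000.0 N
tau_max = 1.5 * V / A = 1.5 * 75000.0 / 76589
= 1.4689 MPa

1.4689 MPa


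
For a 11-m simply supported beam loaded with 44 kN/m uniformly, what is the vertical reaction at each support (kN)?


Total load = w * L = 44 * 11 = 484 kN
By symmetry, each reaction R = total / 2 = 484 / 2 = 242.0 kN

242.0 kN


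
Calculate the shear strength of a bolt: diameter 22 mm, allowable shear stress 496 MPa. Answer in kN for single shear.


A = pi * d^2 / 4 = pi * 22^2 / 4 = 380.1327 mm^2
V = f_v * A / 1000 = 496 * 380.1327 / 1000
= 188.5458 kN

188.5458 kN


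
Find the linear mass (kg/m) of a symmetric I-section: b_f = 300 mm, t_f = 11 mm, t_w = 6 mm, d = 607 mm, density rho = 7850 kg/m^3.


A_flanges = 2 * 300 * 11 = 6600 mm^2
A_web = (607 - 2 * 11) * 6 = 3510 mm^2
A_total = 6600 + 3510 = 10110 mm^2 = 0.010110 m^2
Weight = rho * A = 7850 * 0.010110 = 79.3635 kg/m

79.3635 kg/m


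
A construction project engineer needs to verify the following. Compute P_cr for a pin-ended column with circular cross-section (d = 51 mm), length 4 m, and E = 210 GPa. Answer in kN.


I = pi * d^4 / 64 = 332086.03 mm^4
L = 4000.0 mm
P_cr = pi^2 * E * I / L^2
= 9.8696 * 210000.0 * 332086.03 / 4000.0^2
= 43017.95 N = 43.0179 kN

43.0179 kN


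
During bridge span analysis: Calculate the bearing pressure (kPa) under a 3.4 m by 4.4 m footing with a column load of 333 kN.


A = 3.4 * 4.4 = 14.96 m^2
q = P / A = 333 / 14.96
= 22.2594 kPa

22.2594 kPa


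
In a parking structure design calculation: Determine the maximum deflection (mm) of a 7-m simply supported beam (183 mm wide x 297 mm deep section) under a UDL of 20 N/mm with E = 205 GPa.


I = 183 * 297^3 / 12 = 399520613.25 mm^4
L = 7000.0 mm, w = 20 N/mm, E = 205000.0 MPa
delta = 5 * w * L^4 / (384 * E * I)
= 5 * 20 * 7000.0^4 / (384 * 205000.0 * 399520613.25)
= 7.6343 mm

7.6343 mm


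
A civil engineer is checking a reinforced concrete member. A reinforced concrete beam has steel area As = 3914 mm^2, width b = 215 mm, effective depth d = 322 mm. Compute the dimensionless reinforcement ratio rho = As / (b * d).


rho = As / (b * d)
= 3914 / (215 * 322)
= 3914 / 69230
= 0.056536 (dimensionless)

0.056536 (dimensionless)


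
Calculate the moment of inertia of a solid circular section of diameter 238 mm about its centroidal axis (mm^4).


r = d / 2 = 238 / 2 = 119.0 mm
I = pi * r^4 / 4 = pi * 119.0^4 / 4
= 157498973.25 mm^4

157498973.25 mm^4


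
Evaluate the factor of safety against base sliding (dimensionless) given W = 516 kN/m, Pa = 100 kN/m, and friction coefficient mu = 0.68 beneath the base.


Resisting force = mu * W = 0.68 * 516 = 350.88 kN/m
FOS = Resisting / Driving = 350.88 / 100
= 3.5088 (dimensionless)

3.5088 (dimensionless)


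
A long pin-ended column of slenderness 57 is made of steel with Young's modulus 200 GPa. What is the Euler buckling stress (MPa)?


sigma_cr = pi^2 * E / lambda^2
= 9.8696 * 200000.0 / 57^2
= 9.8696 * 200000.0 / 3249
= 607.5472 MPa

607.5472 MPa


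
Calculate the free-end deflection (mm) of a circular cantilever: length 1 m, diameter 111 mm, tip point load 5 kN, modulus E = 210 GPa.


I = pi * d^4 / 64 = pi * 111^4 / 64 = 7451810.7 mm^4
L = 1000.0 mm, P = 5000.0 N, E = 210000.0 MPa
delta = P * L^3 / (3 * E * I)
= 5000.0 * 1000.0^3 / (3 * 210000.0 * 7451810.7)
= 1.065 mm

1.065 mm


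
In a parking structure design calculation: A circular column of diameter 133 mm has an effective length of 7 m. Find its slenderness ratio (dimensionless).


Radius of gyration r = d / 4 = 133 / 4 = 33.25 mm
L_eff = 7000.0 mm
Slenderness ratio = L / r = 7000.0 / 33.25 = 210.53 (dimensionless)

210.53 (dimensionless)


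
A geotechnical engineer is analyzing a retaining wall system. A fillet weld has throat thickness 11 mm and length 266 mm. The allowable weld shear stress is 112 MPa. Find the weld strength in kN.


Strength = throat * length * allowable stress
= 11 * 266 * 112 N
= 327712 N
= 327.71 kN

327.71 kN


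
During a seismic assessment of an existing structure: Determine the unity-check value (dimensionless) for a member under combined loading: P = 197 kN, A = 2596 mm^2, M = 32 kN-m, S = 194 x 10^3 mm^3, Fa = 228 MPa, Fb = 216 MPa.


f_a = P / A = 197000.0 / 2596 = 75.886 MPa
f_b = M / S = 32000000.0 / 194000.0 = 164.9485 MPa
Ratio = f_a / Fa + f_b / Fb
= 75.886 / 228 + 164.9485 / 216
= 1.0965 (dimensionless)

1.0965 (dimensionless)


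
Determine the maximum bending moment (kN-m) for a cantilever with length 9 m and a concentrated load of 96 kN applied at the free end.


For a cantilever with a point load at the free end:
M_max = P * L = 96 * 9 = 864 kN-m

864 kN-m


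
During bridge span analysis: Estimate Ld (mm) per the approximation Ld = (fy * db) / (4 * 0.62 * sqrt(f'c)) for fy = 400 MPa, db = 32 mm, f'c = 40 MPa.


Ld = (fy * db) / (4 * 0.62 * sqrt(f'c))
= (400 * 32) / (4 * 0.62 * sqrt(40))
= 12800 / 15.6849
= 816.07 mm

816.07 mm


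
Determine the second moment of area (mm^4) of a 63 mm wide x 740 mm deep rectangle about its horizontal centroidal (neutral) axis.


I = b * h^3 / 12
= 63 * 740^3 / 12
= 63 * 405224000 / 12
= 2127426000.0 mm^4

2127426000.0 mm^4


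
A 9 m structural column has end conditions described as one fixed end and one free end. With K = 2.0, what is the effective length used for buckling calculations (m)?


L_eff = K * L
= 2.0 * 9
= 18.0 m

18.0 m


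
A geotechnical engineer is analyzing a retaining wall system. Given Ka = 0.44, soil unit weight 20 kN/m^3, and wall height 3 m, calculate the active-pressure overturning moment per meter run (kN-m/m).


Pa = 0.5 * Ka * gamma * H^2
= 0.5 * 0.44 * 20 * 3^2
= 39.6 kN/m
Arm = H / 3 = 3 / 3 = 1.0 m
Mo = Pa * arm = Pa * H / 3 = 39.6 * 3 / 3 = 39.6 kN-m/m

39.6 kN-m/m


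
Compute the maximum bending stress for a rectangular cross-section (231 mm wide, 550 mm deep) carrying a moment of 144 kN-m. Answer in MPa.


I = b * h^3 / 12 = 231 * 550^3 / 12 = 3202718750.0 mm^4
y = h / 2 = 550 / 2 = 275.0 mm
M = 144 kN-m = 144000000.0 N-mm
sigma = M * y / I = 144000000.0 * 275.0 / 3202718750.0
= 12.36 MPa

12.36 MPa


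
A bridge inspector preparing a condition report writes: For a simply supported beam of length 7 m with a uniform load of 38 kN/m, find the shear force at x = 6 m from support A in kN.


R_A = w * L / 2 = 38 * 7 / 2 = 133.0 kN
V(x) = R_A - w * x = 133.0 - 38 * 6
= -95.0 kN

-95.0 kN


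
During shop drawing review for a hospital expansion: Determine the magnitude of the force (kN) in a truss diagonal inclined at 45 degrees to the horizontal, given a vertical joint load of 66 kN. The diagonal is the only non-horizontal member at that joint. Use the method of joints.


At the joint, only the diagonal has a vertical component, so vertical equilibrium gives:
F * sin(45) = 66
F = 66 / sin(45)
= 66 / 0.707107
= 93.34 kN

93.34 kN


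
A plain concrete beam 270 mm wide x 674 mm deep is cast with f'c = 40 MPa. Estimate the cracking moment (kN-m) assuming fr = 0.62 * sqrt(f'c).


fr = 0.62 * sqrt(40) = 0.62 * 6.3246 = 3.9212 MPa
I = 270 * 674^3 / 12 = 6889095540.0 mm^4
y_t = 337.0 mm
M_cr = fr * I / y_t = 3.9212 * 6889095540.0 / 337.0 N-mm
= 80.1593 kN-m

80.1593 kN-m


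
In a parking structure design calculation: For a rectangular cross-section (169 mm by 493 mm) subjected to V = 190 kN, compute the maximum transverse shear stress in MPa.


A = b * h = 169 * 493 = 83317 mm^2
V = 190 kN = 190000.0 N
tau_max = 1.5 * V / A = 1.5 * 190000.0 / 83317
= 3.4207 MPa

3.4207 MPa


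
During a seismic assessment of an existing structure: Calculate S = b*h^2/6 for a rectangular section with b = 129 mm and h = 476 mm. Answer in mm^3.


S = b * h^2 / 6
= 129 * 476^2 / 6
= 129 * 226576 / 6
= 4871384.0 mm^3

4871384.0 mm^3


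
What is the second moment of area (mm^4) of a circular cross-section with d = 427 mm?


r = d / 2 = 427 / 2 = 213.5 mm
I = pi * r^4 / 4 = pi * 213.5^4 / 4
= 1631854369.94 mm^4

1631854369.94 mm^4


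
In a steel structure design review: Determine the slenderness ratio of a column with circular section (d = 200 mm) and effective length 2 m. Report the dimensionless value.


Radius of gyration r = d / 4 = 200 / 4 = 50.0 mm
L_eff = 2000.0 mm
Slenderness ratio = L / r = 2000.0 / 50.0 = 40.0 (dimensionless)

40.0 (dimensionless)


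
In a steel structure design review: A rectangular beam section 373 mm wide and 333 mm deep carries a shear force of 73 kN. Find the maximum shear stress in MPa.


A = b * h = 373 * 333 = 124209 mm^2
V = 73 kN = 73000.0 N
tau_max = 1.5 * V / A = 1.5 * 73000.0 / 124209
= 0.8816 MPa

0.8816 MPa


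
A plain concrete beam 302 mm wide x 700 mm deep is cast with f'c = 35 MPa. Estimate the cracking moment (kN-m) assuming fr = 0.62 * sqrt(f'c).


fr = 0.62 * sqrt(35) = 0.62 * 5.9161 = 3.668 MPa
I = 302 * 700^3 / 12 = 8632166666.67 mm^4
y_t = 350.0 mm
M_cr = fr * I / y_t = 3.668 * 8632166666.67 / 350.0 N-mm
= 90.4644 kN-m

90.4644 kN-m


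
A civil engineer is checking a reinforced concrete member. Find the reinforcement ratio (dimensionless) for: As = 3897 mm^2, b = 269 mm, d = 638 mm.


rho = As / (b * d)
= 3897 / (269 * 638)
= 3897 / 171622
= 0.022707 (dimensionless)

0.022707 (dimensionless)


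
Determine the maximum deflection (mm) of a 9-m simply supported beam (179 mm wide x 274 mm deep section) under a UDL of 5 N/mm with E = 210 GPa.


I = 179 * 274^3 / 12 = 306848124.67 mm^4
L = 9000.0 mm, w = 5 N/mm, E = 210000.0 MPa
delta = 5 * w * L^4 / (384 * E * I)
= 5 * 5 * 9000.0^4 / (384 * 210000.0 * 306848124.67)
= 6.6288 mm

6.6288 mm


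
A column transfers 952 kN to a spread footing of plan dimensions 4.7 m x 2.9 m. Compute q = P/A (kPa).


A = 4.7 * 2.9 = 13.63 m^2
q = P / A = 952 / 13.63
= 69.8459 kPa

69.8459 kPa


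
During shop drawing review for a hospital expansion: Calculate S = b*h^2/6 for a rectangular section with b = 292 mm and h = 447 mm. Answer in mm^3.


S = b * h^2 / 6
= 292 * 447^2 / 6
= 292 * 199809 / 6
= 9724038.0 mm^3

9724038.0 mm^3


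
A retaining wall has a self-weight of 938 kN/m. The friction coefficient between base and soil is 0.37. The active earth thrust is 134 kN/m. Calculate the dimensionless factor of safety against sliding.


Resisting force = mu * W = 0.37 * 938 = 347.06 kN/m
FOS = Resisting / Driving = 347.06 / 134
= 2.59 (dimensionless)

2.59 (dimensionless)


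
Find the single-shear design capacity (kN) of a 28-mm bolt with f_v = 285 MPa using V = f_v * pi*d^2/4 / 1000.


A = pi * d^2 / 4 = pi * 28^2 / 4 = 615.7522 mm^2
V = f_v * A / 1000 = 285 * 615.7522 / 1000
= 175.4894 kN

175.4894 kN


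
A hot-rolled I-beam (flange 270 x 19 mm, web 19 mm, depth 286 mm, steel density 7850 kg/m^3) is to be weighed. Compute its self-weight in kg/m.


A_flanges = 2 * 270 * 19 = 10260 mm^2
A_web = (286 - 2 * 19) * 19 = 4712 mm^2
A_total = 10260 + 4712 = 14972 mm^2 = 0.014972 m^2
Weight = rho * A = 7850 * 0.014972 = 117.5302 kg/m

117.5302 kg/m


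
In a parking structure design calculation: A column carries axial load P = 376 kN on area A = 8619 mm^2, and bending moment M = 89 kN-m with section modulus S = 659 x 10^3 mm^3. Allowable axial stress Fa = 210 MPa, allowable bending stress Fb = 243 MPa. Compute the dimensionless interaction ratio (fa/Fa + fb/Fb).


f_a = P / A = 376000.0 / 8619 = 43.6246 MPa
f_b = M / S = 89000000.0 / 659000.0 = 135.0531 MPa
Ratio = f_a / Fa + f_b / Fb
= 43.6246 / 210 + 135.0531 / 243
= 0.7635 (dimensionless)

0.7635 (dimensionless)


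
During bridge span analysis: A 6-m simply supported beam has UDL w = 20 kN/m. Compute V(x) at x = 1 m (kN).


R_A = w * L / 2 = 20 * 6 / 2 = 60.0 kN
V(x) = R_A - w * x = 60.0 - 20 * 1
= 40.0 kN

40.0 kN


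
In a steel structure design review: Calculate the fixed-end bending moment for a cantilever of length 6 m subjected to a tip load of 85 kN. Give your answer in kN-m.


For a cantilever with a point load at the free end:
M_max = P * L = 85 * 6 = 510 kN-m

510 kN-m


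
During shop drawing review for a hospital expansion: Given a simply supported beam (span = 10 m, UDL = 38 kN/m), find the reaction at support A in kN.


Total load = w * L = 38 * 10 = 380 kN
By symmetry, each reaction R = total / 2 = 380 / 2 = 190.0 kN

190.0 kN


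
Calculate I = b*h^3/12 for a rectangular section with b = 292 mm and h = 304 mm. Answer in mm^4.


I = b * h^3 / 12
= 292 * 304^3 / 12
= 292 * 28094464 / 12
= 683631957.33 mm^4

683631957.33 mm^4


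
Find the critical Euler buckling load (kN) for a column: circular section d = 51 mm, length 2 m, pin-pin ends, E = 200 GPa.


I = pi * d^4 / 64 = 332086.03 mm^4
L = 2000.0 mm
P_cr = pi^2 * E * I / L^2
= 9.8696 * 200000.0 * 332086.03 / 2000.0^2
= 163877.89 N = 163.8779 kN

163.8779 kN


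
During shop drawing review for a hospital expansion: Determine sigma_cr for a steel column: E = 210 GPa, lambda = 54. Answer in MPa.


sigma_cr = pi^2 * E / lambda^2
= 9.8696 * 210000.0 / 54^2
= 9.8696 * 210000.0 / 2916
= 710.774 MPa

710.774 MPa


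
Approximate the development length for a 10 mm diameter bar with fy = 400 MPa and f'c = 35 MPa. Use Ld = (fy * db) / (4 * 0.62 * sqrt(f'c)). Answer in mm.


Ld = (fy * db) / (4 * 0.62 * sqrt(f'c))
= (400 * 10) / (4 * 0.62 * sqrt(35))
= 4000 / 14.6719
= 272.63 mm

272.63 mm


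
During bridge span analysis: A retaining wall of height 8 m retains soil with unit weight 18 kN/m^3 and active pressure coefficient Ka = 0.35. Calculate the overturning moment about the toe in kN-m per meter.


Pa = 0.5 * Ka * gamma * H^2
= 0.5 * 0.35 * 18 * 8^2
= 201.6 kN/m
Arm = H / 3 = 8 / 3 = 2.6667 m
Mo = Pa * arm = Pa * H / 3 = 201.6 * 8 / 3 = 537.6 kN-m/m

537.6 kN-m/m


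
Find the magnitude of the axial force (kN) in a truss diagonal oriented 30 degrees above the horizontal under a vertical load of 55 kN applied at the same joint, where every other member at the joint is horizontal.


At the joint, only the diagonal has a vertical component, so vertical equilibrium gives:
F * sin(30) = 55
F = 55 / sin(30)
= 55 / 0.5
= 110.0 kN

110.0 kN


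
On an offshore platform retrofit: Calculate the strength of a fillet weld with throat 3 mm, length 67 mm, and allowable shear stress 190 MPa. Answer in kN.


Strength = throat * length * allowable stress
= 3 * 67 * 190 N
= 38190 N
= 38.19 kN

38.19 kN


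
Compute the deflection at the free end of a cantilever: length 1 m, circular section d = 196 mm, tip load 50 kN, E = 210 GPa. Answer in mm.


I = pi * d^4 / 64 = pi * 196^4 / 64 = 72442625.88 mm^4
L = 1000.0 mm, P = 50000.0 N, E = 210000.0 MPa
delta = P * L^3 / (3 * E * I)
= 50000.0 * 1000.0^3 / (3 * 210000.0 * 72442625.88)
= 1.0956 mm

1.0956 mm


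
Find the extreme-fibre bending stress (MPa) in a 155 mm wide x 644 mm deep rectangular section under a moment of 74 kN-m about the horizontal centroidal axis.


I = b * h^3 / 12 = 155 * 644^3 / 12 = 3449912293.33 mm^4
y = h / 2 = 644 / 2 = 322.0 mm
M = 74 kN-m = 74000000.0 N-mm
sigma = M * y / I = 74000000.0 * 322.0 / 3449912293.33
= 6.91 MPa

6.91 MPa


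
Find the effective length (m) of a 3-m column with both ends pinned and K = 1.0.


L_eff = K * L
= 1.0 * 3
= 3.0 m

3.0 m


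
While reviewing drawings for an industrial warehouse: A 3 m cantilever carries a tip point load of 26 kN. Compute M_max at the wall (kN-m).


For a cantilever with a point load at the free end:
M_max = P * L = 26 * 3 = 78 kN-m

78 kN-m


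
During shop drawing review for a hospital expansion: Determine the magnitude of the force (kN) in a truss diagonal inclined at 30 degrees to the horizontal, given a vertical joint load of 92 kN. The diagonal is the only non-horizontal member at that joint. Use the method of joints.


At the joint, only the diagonal has a vertical component, so vertical equilibrium gives:
F * sin(30) = 92
F = 92 / sin(30)
= 92 / 0.5
= 184.0 kN

184.0 kN


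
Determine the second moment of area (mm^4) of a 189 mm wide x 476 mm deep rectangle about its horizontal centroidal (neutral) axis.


I = b * h^3 / 12
= 189 * 476^3 / 12
= 189 * 107850176 / 12
= 1698640272.0 mm^4

1698640272.0 mm^4


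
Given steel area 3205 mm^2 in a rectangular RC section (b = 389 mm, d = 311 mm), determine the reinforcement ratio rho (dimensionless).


rho = As / (b * d)
= 3205 / (389 * 311)
= 3205 / 120979
= 0.026492 (dimensionless)

0.026492 (dimensionless)


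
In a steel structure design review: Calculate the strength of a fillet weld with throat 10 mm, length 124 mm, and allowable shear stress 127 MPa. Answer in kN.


Strength = throat * length * allowable stress
= 10 * 124 * 127 N
= 157480 N
= 157.48 kN

157.48 kN


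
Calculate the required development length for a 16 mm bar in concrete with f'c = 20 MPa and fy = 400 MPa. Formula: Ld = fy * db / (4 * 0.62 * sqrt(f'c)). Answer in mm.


Ld = (fy * db) / (4 * 0.62 * sqrt(f'c))
= (400 * 16) / (4 * 0.62 * sqrt(20))
= 6400 / 11.0909
= 577.05 mm

577.05 mm


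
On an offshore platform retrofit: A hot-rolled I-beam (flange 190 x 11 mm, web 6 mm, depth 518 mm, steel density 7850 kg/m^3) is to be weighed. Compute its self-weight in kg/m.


A_flanges = 2 * 190 * 11 = 4180 mm^2
A_web = (518 - 2 * 11) * 6 = 2976 mm^2
A_total = 4180 + 2976 = 7156 mm^2 = 0.007156 m^2
Weight = rho * A = 7850 * 0.007156 = 56.1746 kg/m

56.1746 kg/m
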